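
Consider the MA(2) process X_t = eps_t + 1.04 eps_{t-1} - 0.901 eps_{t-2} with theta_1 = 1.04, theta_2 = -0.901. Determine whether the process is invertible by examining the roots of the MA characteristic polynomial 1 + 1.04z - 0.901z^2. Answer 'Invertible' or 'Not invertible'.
\text{Not invertible}

The MA(q) characteristic polynomial is P(z) = 1 + 1.04z - 0.901z^2.
Invertibility requires all roots to lie outside the unit circle, i.e. |z| > 1 for every root.
Set 1 + (1.04) z + (-0.901) z^2 = 0, i.e. a z^2 + b z + c = 0 with a = -0.901, b = 1.04, c = 1.
Discriminant D = b^2 - 4ac = (1.04)^2 - 4*(-0.901)*1 = 1.0816 - (-3.604) = 4.6856.
D >= 0, so the roots are real: z = (-b +/- sqrt(D)) / (2a) = (-1.04 +/- 2.164625) / (-1.802).
  z_1 = (-1.04 + 2.164625) / (-1.802) = -0.6241,   |z_1| = 0.6241.
  z_2 = (-1.04 - 2.164625) / (-1.802) = 1.7784,   |z_2| = 1.7784.
Moduli of all roots: 0.6241, 1.7784.
All moduli strictly greater than 1? No.
Verdict: Not invertible.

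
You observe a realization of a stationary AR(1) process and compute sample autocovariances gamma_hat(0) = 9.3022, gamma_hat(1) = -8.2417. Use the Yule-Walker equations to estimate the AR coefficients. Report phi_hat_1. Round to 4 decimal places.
\hat\phi_{1} = -0.8860

The Yule-Walker equations for an AR(p) process read, in matrix form,
  Gamma_p phi = r_p,   with   (Gamma_p)_{ij} = gamma(|i - j|),
                       (r_p)_i = gamma(i),   i,j = 1..p.
Substitute the sample gammas (Toeplitz matrix and right-hand side of size 1):
  Gamma_p = [[9.3022]]
  r_p     = [-8.2417]
With p = 1 this is the single equation gamma(0) phi_1 = gamma(1):
  phi_hat_1 = gamma(1) / gamma(0) = -8.2417 / 9.3022 = -0.8860.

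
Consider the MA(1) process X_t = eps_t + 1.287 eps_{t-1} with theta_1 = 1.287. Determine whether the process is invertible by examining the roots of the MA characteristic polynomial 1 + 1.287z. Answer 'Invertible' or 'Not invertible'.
\text{Not invertible}

The MA(q) characteristic polynomial is P(z) = 1 + 1.287z.
Invertibility requires all roots to lie outside the unit circle, i.e. |z| > 1 for every root.
This is linear in z: 1 + (1.287) z = 0  =>  z = -1/(1.287) = -0.777001,  |z| = 0.777001.
Moduli of all roots: 0.7770.
All moduli strictly greater than 1? No.
Verdict: Not invertible.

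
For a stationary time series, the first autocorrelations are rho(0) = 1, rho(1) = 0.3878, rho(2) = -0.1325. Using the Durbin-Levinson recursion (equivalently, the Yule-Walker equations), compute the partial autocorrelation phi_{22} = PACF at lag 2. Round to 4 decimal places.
\phi_{22} = -0.3330

The PACF at lag k is phi_{kk}, the last component of the solution
to the Yule-Walker system G_k phi = r_k where
  (G_k)_{ij} = rho(|i - j|), (r_k)_i = rho(i), i,j = 1..k.
Equivalently, Durbin-Levinson gives phi_{kk} iteratively:
  phi_{11} = rho(1)
  phi_{kk} = [rho(k) - sum_{j=1..k-1} phi_{k-1,j} rho(k-j)]
            / [1 - sum_{j=1..k-1} phi_{k-1,j} rho(j)],
  phi_{k,j} = phi_{k-1,j} - phi_{kk} phi_{k-1,k-j},  j = 1..k-1.
Step k = 1:
  phi_11 = rho(1) = 0.3878.
Step k = 2:
  phi_22 = [rho(2) - phi_11 rho(1)] / [1 - phi_11 rho(1)] = [-0.1325 - (0.3878)(0.3878)] / [1 - (0.3878)(0.3878)]
         = -0.28288884 / 0.84961116 = -0.333.
Therefore phi_{22} = -0.3330.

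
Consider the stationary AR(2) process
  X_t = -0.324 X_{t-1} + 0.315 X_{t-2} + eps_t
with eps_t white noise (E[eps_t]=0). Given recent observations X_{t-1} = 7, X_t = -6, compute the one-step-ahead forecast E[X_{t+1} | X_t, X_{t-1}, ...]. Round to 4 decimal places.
E[X_{t+1} \mid \mathcal F_t] = 4.1490

For an AR(p) model X_t = c + sum_i phi_i X_{t-i} + eps_t, the
one-step-ahead conditional mean is
  E[X_{t+1} | X_t, ...] = c + sum_i phi_i X_{t+1-i}.
Substitute known values:
  E[X_{t+1} | ...] = (-0.324) * (-6) + (0.315) * (7)
                   = 4.1490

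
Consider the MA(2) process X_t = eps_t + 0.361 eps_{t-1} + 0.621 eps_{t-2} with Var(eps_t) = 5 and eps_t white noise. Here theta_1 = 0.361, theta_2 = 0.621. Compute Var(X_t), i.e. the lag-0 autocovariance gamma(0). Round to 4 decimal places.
\gamma(0) = 7.5798

For an MA(q) process X_t = eps_t + sum_i theta_i eps_{t-i} with
Var(eps_t) = sigma^2, the variance is
  gamma(0) = sigma^2 * (1 + sum_i theta_i^2).
  sum_i theta_i^2 = (0.361)^2 + (0.621)^2 = 0.130321 + 0.385641 = 0.515962.
  gamma(0) = 5 * (1 + 0.515962) = 5 * 1.515962 = 7.57981, which rounds to 7.5798.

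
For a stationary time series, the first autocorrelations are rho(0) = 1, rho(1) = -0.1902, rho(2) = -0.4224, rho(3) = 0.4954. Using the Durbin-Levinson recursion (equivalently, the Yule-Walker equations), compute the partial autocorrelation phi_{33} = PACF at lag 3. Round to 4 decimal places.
\phi_{33} = 0.3840

The PACF at lag k is phi_{kk}, the last component of the solution
to the Yule-Walker system G_k phi = r_k where
  (G_k)_{ij} = rho(|i - j|), (r_k)_i = rho(i), i,j = 1..k.
Equivalently, Durbin-Levinson gives phi_{kk} iteratively:
  phi_{11} = rho(1)
  phi_{kk} = [rho(k) - sum_{j=1..k-1} phi_{k-1,j} rho(k-j)]
            / [1 - sum_{j=1..k-1} phi_{k-1,j} rho(j)],
  phi_{k,j} = phi_{k-1,j} - phi_{kk} phi_{k-1,k-j},  j = 1..k-1.
Step k = 1:
  phi_11 = rho(1) = -0.1902.
Step k = 2:
  phi_22 = [rho(2) - phi_11 rho(1)] / [1 - phi_11 rho(1)] = [-0.4224 - (-0.1902)(-0.1902)] / [1 - (-0.1902)(-0.1902)]
         = -0.45857604 / 0.96382396 = -0.475788.
  Update: phi_21 = phi_11 - phi_22 phi_11 = -0.1902 - (-0.475788)(-0.1902) = -0.280695.
Step k = 3:
  phi_33 = [rho(3) - phi_21 rho(2) - phi_22 rho(1)] / [1 - phi_21 rho(1) - phi_22 rho(2)]
    numerator   = 0.4954 - (-0.280695)(-0.4224) - (-0.475788)(-0.1902) = 0.28633956
    denominator = 1 - (-0.280695)(-0.1902) - (-0.475788)(-0.4224) = 0.7456389
  phi_33 = 0.28633956 / 0.7456389 = 0.384.
Therefore phi_{33} = 0.3840.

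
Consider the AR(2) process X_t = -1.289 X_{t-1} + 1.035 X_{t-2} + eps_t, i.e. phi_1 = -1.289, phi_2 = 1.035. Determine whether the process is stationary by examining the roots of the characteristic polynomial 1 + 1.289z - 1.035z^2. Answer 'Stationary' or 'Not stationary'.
\text{Not stationary}

The AR(p) characteristic polynomial is P(z) = 1 + 1.289z - 1.035z^2.
Stationarity requires all roots to lie outside the unit circle, i.e. |z| > 1 for every root.
Set 1 + (1.289) z + (-1.035) z^2 = 0, i.e. a z^2 + b z + c = 0 with a = -1.035, b = 1.289, c = 1.
Discriminant D = b^2 - 4ac = (1.289)^2 - 4*(-1.035)*1 = 1.661521 - (-4.14) = 5.801521.
D >= 0, so the roots are real: z = (-b +/- sqrt(D)) / (2a) = (-1.289 +/- 2.408635) / (-2.07).
  z_1 = (-1.289 + 2.408635) / (-2.07) = -0.5409,   |z_1| = 0.5409.
  z_2 = (-1.289 - 2.408635) / (-2.07) = 1.7863,   |z_2| = 1.7863.
Moduli of all roots: 0.5409, 1.7863.
All moduli strictly greater than 1? No.
Verdict: Not stationary.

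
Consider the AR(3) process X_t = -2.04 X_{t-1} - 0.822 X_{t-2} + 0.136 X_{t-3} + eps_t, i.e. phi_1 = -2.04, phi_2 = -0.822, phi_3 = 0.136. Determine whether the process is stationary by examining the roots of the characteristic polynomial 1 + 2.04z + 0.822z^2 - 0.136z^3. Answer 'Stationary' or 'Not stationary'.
\text{Not stationary}

The AR(p) characteristic polynomial is P(z) = 1 + 2.04z + 0.822z^2 - 0.136z^3.
Stationarity requires all roots to lie outside the unit circle, i.e. |z| > 1 for every root.
Degree 3: look for a simple real root z0 first, then factor out (1 - z/z0) and solve the remaining quadratic.
Testing z0 = -1.25: P(-1.25) = 1 + (2.04)(-1.25) + (0.822)(-1.25)^2 + (-0.136)(-1.25)^3
  = 1 + (-2.55) + (1.284375) + (0.265625) = 0.  So z_0 = -1.25 is a root, |z_0| = 1.25.
Divide out the factor (1 + 0.8 z) = (1 - z/z0) (since 1/z0 = -0.8):
  P(z) = (1 + 0.8 z)(1 + (1.24) z + (-0.17) z^2)
  [check: z-coef 1.24 - (-0.8) = 2.04; z^2-coef -0.17 - (-0.8)(1.24) = 0.822; z^3-coef -(-0.8)(-0.17) = -0.136.]
Remaining roots from the quadratic factor 1 + (1.24) z + (-0.17) z^2:
  Set 1 + (1.24) z + (-0.17) z^2 = 0, i.e. a z^2 + b z + c = 0 with a = -0.17, b = 1.24, c = 1.
  Discriminant D = b^2 - 4ac = (1.24)^2 - 4*(-0.17)*1 = 1.5376 - (-0.68) = 2.2176.
  D >= 0, so the roots are real: z = (-b +/- sqrt(D)) / (2a) = (-1.24 +/- 1.489161) / (-0.34).
    z_1 = (-1.24 + 1.489161) / (-0.34) = -0.7328,   |z_1| = 0.7328.
    z_2 = (-1.24 - 1.489161) / (-0.34) = 8.0269,   |z_2| = 8.0269.
Moduli of all roots: 1.2500, 0.7328, 8.0269.
All moduli strictly greater than 1? No.
Verdict: Not stationary.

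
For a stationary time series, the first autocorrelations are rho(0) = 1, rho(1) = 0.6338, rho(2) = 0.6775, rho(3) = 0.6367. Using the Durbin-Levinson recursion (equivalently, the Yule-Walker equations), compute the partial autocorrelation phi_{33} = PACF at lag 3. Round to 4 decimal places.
\phi_{33} = 0.2400

The PACF at lag k is phi_{kk}, the last component of the solution
to the Yule-Walker system G_k phi = r_k where
  (G_k)_{ij} = rho(|i - j|), (r_k)_i = rho(i), i,j = 1..k.
Equivalently, Durbin-Levinson gives phi_{kk} iteratively:
  phi_{11} = rho(1)
  phi_{kk} = [rho(k) - sum_{j=1..k-1} phi_{k-1,j} rho(k-j)]
            / [1 - sum_{j=1..k-1} phi_{k-1,j} rho(j)],
  phi_{k,j} = phi_{k-1,j} - phi_{kk} phi_{k-1,k-j},  j = 1..k-1.
Step k = 1:
  phi_11 = rho(1) = 0.6338.
Step k = 2:
  phi_22 = [rho(2) - phi_11 rho(1)] / [1 - phi_11 rho(1)] = [0.6775 - (0.6338)(0.6338)] / [1 - (0.6338)(0.6338)]
         = 0.27579756 / 0.59829756 = 0.460971.
  Update: phi_21 = phi_11 - phi_22 phi_11 = 0.6338 - (0.460971)(0.6338) = 0.341637.
Step k = 3:
  phi_33 = [rho(3) - phi_21 rho(2) - phi_22 rho(1)] / [1 - phi_21 rho(1) - phi_22 rho(2)]
    numerator   = 0.6367 - (0.341637)(0.6775) - (0.460971)(0.6338) = 0.11307789
    denominator = 1 - (0.341637)(0.6338) - (0.460971)(0.6775) = 0.471163
  phi_33 = 0.11307789 / 0.471163 = 0.24.
Therefore phi_{33} = 0.2400.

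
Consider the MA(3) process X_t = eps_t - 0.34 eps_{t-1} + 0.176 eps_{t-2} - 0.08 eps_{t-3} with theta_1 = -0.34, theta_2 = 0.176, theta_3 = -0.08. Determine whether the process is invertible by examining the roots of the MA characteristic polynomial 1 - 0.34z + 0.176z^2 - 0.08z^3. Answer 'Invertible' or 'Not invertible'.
\text{Invertible}

The MA(q) characteristic polynomial is P(z) = 1 - 0.34z + 0.176z^2 - 0.08z^3.
Invertibility requires all roots to lie outside the unit circle, i.e. |z| > 1 for every root.
Degree 3: look for a simple real root z0 first, then factor out (1 - z/z0) and solve the remaining quadratic.
Testing z0 = 2.5: P(2.5) = 1 + (-0.34)(2.5) + (0.176)(2.5)^2 + (-0.08)(2.5)^3
  = 1 + (-0.85) + (1.1) + (-1.25) = 0.  So z_0 = 2.5 is a root, |z_0| = 2.5.
Divide out the factor (1 - 0.4 z) = (1 - z/z0) (since 1/z0 = 0.4):
  P(z) = (1 - 0.4 z)(1 + (0.06) z + (0.2) z^2)
  [check: z-coef 0.06 - (0.4) = -0.34; z^2-coef 0.2 - (0.4)(0.06) = 0.176; z^3-coef -(0.4)(0.2) = -0.08.]
Remaining roots from the quadratic factor 1 + (0.06) z + (0.2) z^2:
  Set 1 + (0.06) z + (0.2) z^2 = 0, i.e. a z^2 + b z + c = 0 with a = 0.2, b = 0.06, c = 1.
  Discriminant D = b^2 - 4ac = (0.06)^2 - 4*(0.2)*1 = 0.0036 - (0.8) = -0.7964.
  D < 0, so the roots are the complex-conjugate pair z = (-b +/- i sqrt(-D)) / (2a) = -0.15 +/- 2.231i.
  For a conjugate pair |z|^2 = z * conj(z) = (product of roots) = c/a = 1/(0.2) = 5, so |z| = sqrt(5) = 2.2361 for both roots.
Moduli of all roots: 2.5000, 2.2361, 2.2361.
All moduli strictly greater than 1? Yes.
Verdict: Invertible.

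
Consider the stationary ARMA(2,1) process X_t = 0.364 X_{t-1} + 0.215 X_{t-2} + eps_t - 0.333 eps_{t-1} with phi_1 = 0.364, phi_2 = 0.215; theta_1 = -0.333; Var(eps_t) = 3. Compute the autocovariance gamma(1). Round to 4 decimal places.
\gamma(1) = 0.2176

Multiply the model equation by X_{t-k} and take expectations. With theta_0 = psi_0 = 1 and psi_j the MA(infinity) weights, this gives
  gamma(k) - sum_i phi_i gamma(k-i) = c_k,
  c_k = sigma^2 * sum_{j=k..q} theta_j psi_{j-k}   (c_k = 0 for k > q),
using gamma(-m) = gamma(m).
psi-weights needed (psi_j = theta_j + sum_i phi_i psi_{j-i}):
  psi_1 = theta_1 + phi_1 = -0.333 + (0.364) = 0.031
Right-hand sides:
  c_0 = sigma^2 (1 + theta_1 psi_1) = 3 * (1 + (-0.333)(0.031)) = 3 * 0.989677 = 2.969031
  c_1 = sigma^2 theta_1 = 3 * (-0.333) = -0.999
  c_2 = 0
Equations for k = 0, 1, 2 (AR order 2, c_2 = 0):
  (E0) gamma(0) = phi_1 gamma(1) + phi_2 gamma(2) + c_0
  (E1) gamma(1) = phi_1 gamma(0) + phi_2 gamma(1) + c_1
  (E2) gamma(2) = phi_1 gamma(1) + phi_2 gamma(0)
From (E1): gamma(1) = A gamma(0) + B with
  A = phi_1 / (1 - phi_2) = 0.364 / 0.785 = 0.463694,   B = c_1 / (1 - phi_2) = -0.999 / 0.785 = -1.272611.
Insert (E2) into (E0): gamma(0) (1 - phi_2^2) = phi_1 (1 + phi_2) gamma(1) + c_0.
  phi_1 (1 + phi_2) = (0.364)(1.215) = 0.44226,   1 - phi_2^2 = 0.953775.
Replace gamma(1) by A gamma(0) + B and collect gamma(0):
  gamma(0) [0.953775 - (0.44226)(0.463694)] = (0.44226)(-1.272611) + 2.969031
  gamma(0) * 0.748702 = 2.406206
  gamma(0) = 2.406206 / 0.748702 = 3.213838.
  gamma(1) = A gamma(0) + B = (0.463694)(3.213838) + (-1.272611) = 0.217627.
Therefore gamma(1) = 0.2176 (to 4 decimal places).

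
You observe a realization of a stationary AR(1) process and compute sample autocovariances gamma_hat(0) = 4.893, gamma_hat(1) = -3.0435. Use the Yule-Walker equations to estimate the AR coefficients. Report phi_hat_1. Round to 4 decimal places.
\hat\phi_{1} = -0.6220

The Yule-Walker equations for an AR(p) process read, in matrix form,
  Gamma_p phi = r_p,   with   (Gamma_p)_{ij} = gamma(|i - j|),
                       (r_p)_i = gamma(i),   i,j = 1..p.
Substitute the sample gammas (Toeplitz matrix and right-hand side of size 1):
  Gamma_p = [[4.893]]
  r_p     = [-3.0435]
With p = 1 this is the single equation gamma(0) phi_1 = gamma(1):
  phi_hat_1 = gamma(1) / gamma(0) = -3.0435 / 4.893 = -0.6220.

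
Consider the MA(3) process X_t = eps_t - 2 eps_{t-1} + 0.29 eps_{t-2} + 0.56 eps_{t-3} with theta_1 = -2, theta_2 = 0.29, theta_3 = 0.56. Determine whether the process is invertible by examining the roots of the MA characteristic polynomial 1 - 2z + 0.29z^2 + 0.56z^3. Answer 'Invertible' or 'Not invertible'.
\text{Not invertible}

The MA(q) characteristic polynomial is P(z) = 1 - 2z + 0.29z^2 + 0.56z^3.
Invertibility requires all roots to lie outside the unit circle, i.e. |z| > 1 for every root.
Degree 3: look for a simple real root z0 first, then factor out (1 - z/z0) and solve the remaining quadratic.
Testing z0 = 0.625: P(0.625) = 1 + (-2)(0.625) + (0.29)(0.625)^2 + (0.56)(0.625)^3
  = 1 + (-1.25) + (0.113281) + (0.136719) = 0.  So z_0 = 0.625 is a root, |z_0| = 0.625.
Divide out the factor (1 - 1.6 z) = (1 - z/z0) (since 1/z0 = 1.6):
  P(z) = (1 - 1.6 z)(1 + (-0.4) z + (-0.35) z^2)
  [check: z-coef -0.4 - (1.6) = -2; z^2-coef -0.35 - (1.6)(-0.4) = 0.29; z^3-coef -(1.6)(-0.35) = 0.56.]
Remaining roots from the quadratic factor 1 + (-0.4) z + (-0.35) z^2:
  Set 1 + (-0.4) z + (-0.35) z^2 = 0, i.e. a z^2 + b z + c = 0 with a = -0.35, b = -0.4, c = 1.
  Discriminant D = b^2 - 4ac = (-0.4)^2 - 4*(-0.35)*1 = 0.16 - (-1.4) = 1.56.
  D >= 0, so the roots are real: z = (-b +/- sqrt(D)) / (2a) = (0.4 +/- 1.249) / (-0.7).
    z_1 = (0.4 + 1.249) / (-0.7) = -2.3557,   |z_1| = 2.3557.
    z_2 = (0.4 - 1.249) / (-0.7) = 1.2129,   |z_2| = 1.2129.
Moduli of all roots: 0.6250, 2.3557, 1.2129.
All moduli strictly greater than 1? No.
Verdict: Not invertible.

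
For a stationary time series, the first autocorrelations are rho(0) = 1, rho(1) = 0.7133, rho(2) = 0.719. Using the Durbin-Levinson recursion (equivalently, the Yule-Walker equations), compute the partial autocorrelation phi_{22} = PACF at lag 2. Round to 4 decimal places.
\phi_{22} = 0.4279

The PACF at lag k is phi_{kk}, the last component of the solution
to the Yule-Walker system G_k phi = r_k where
  (G_k)_{ij} = rho(|i - j|), (r_k)_i = rho(i), i,j = 1..k.
Equivalently, Durbin-Levinson gives phi_{kk} iteratively:
  phi_{11} = rho(1)
  phi_{kk} = [rho(k) - sum_{j=1..k-1} phi_{k-1,j} rho(k-j)]
            / [1 - sum_{j=1..k-1} phi_{k-1,j} rho(j)],
  phi_{k,j} = phi_{k-1,j} - phi_{kk} phi_{k-1,k-j},  j = 1..k-1.
Step k = 1:
  phi_11 = rho(1) = 0.7133.
Step k = 2:
  phi_22 = [rho(2) - phi_11 rho(1)] / [1 - phi_11 rho(1)] = [0.719 - (0.7133)(0.7133)] / [1 - (0.7133)(0.7133)]
         = 0.21020311 / 0.49120311 = 0.4279.
Therefore phi_{22} = 0.4279.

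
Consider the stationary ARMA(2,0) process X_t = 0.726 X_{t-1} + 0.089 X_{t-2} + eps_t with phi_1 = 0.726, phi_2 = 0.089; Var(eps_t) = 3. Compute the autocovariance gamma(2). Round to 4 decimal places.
\gamma(2) = 5.5321

Multiply the model equation by X_{t-k} and take expectations. With theta_0 = psi_0 = 1 and psi_j the MA(infinity) weights, this gives
  gamma(k) - sum_i phi_i gamma(k-i) = c_k,
  c_k = sigma^2 * sum_{j=k..q} theta_j psi_{j-k}   (c_k = 0 for k > q),
using gamma(-m) = gamma(m).
Pure AR (q = 0): c_0 = sigma^2 = 3, c_k = 0 for k >= 1.
Equations for k = 0, 1, 2 (AR order 2, c_2 = 0):
  (E0) gamma(0) = phi_1 gamma(1) + phi_2 gamma(2) + c_0
  (E1) gamma(1) = phi_1 gamma(0) + phi_2 gamma(1) + c_1
  (E2) gamma(2) = phi_1 gamma(1) + phi_2 gamma(0)
From (E1): gamma(1) = A gamma(0) + B with
  A = phi_1 / (1 - phi_2) = 0.726 / 0.911 = 0.796926,   B = c_1 / (1 - phi_2) = 0 / 0.911 = 0.
Insert (E2) into (E0): gamma(0) (1 - phi_2^2) = phi_1 (1 + phi_2) gamma(1) + c_0.
  phi_1 (1 + phi_2) = (0.726)(1.089) = 0.790614,   1 - phi_2^2 = 0.992079.
Replace gamma(1) by A gamma(0) + B and collect gamma(0):
  gamma(0) [0.992079 - (0.790614)(0.796926)] = c_0 = 3
  gamma(0) * 0.362018 = 3
  gamma(0) = 3 / 0.362018 = 8.286886.
  gamma(1) = A gamma(0) = (0.796926)(8.286886) = 6.604038.
  gamma(2) = phi_1 gamma(1) + phi_2 gamma(0) = (0.726)(6.604038) + (0.089)(8.286886) = 5.532065.
Therefore gamma(2) = 5.5321 (to 4 decimal places).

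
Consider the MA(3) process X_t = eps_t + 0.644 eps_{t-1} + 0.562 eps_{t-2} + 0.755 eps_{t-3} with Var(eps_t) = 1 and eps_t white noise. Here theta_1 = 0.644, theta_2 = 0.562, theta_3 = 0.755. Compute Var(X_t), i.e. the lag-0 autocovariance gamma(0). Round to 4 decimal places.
\gamma(0) = 2.3006

For an MA(q) process X_t = eps_t + sum_i theta_i eps_{t-i} with
Var(eps_t) = sigma^2, the variance is
  gamma(0) = sigma^2 * (1 + sum_i theta_i^2).
  sum_i theta_i^2 = (0.644)^2 + (0.562)^2 + (0.755)^2 = 0.414736 + 0.315844 + 0.570025 = 1.300605.
  gamma(0) = 1 * (1 + 1.300605) = 1 * 2.300605 = 2.300605, which rounds to 2.3006.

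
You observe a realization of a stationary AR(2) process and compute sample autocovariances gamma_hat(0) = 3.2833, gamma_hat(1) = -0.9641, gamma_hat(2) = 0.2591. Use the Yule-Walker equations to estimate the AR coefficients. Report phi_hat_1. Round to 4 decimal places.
\hat\phi_{1} = -0.2960

The Yule-Walker equations for an AR(p) process read, in matrix form,
  Gamma_p phi = r_p,   with   (Gamma_p)_{ij} = gamma(|i - j|),
                       (r_p)_i = gamma(i),   i,j = 1..p.
Substitute the sample gammas (Toeplitz matrix and right-hand side of size 2):
  Gamma_p = [[3.2833, -0.9641], [-0.9641, 3.2833]]
  r_p     = [-0.9641, 0.2591]
Written out:
  3.2833 phi_1 - 0.9641 phi_2 = -0.9641
  -0.9641 phi_1 + 3.2833 phi_2 = 0.2591
Solve by Cramer's rule:
  det = gamma(0)^2 - gamma(1)^2 = (3.2833)^2 - (-0.9641)^2 = 10.78005889 - 0.92948881 = 9.85057008
  phi_hat_1 = [gamma(1) gamma(0) - gamma(1) gamma(2)] / det = [(-0.9641)(3.2833) - (-0.9641)(0.2591)] / 9.85057008 = -2.91563122 / 9.85057008 = -0.296
  phi_hat_2 = [gamma(0) gamma(2) - gamma(1)^2] / det = [(3.2833)(0.2591) - (-0.9641)^2] / 9.85057008 = -0.07878578 / 9.85057008 = -0.008
So phi_hat = [-0.2960, -0.0080].
Therefore phi_hat_1 = -0.2960.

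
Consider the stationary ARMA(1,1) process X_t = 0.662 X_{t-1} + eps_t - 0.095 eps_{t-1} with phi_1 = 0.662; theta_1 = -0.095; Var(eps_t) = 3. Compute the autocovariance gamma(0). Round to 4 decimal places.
\gamma(0) = 4.7169

Multiply the model equation by X_{t-k} and take expectations. With theta_0 = psi_0 = 1 and psi_j the MA(infinity) weights, this gives
  gamma(k) - sum_i phi_i gamma(k-i) = c_k,
  c_k = sigma^2 * sum_{j=k..q} theta_j psi_{j-k}   (c_k = 0 for k > q),
using gamma(-m) = gamma(m).
psi-weights needed (psi_j = theta_j + sum_i phi_i psi_{j-i}):
  psi_1 = theta_1 + phi_1 = -0.095 + (0.662) = 0.567
Right-hand sides:
  c_0 = sigma^2 (1 + theta_1 psi_1) = 3 * (1 + (-0.095)(0.567)) = 3 * 0.946135 = 2.838405
  c_1 = sigma^2 theta_1 = 3 * (-0.095) = -0.285
  c_2 = 0
Equations for k = 0 and k = 1 (AR order 1):
  gamma(0) = phi_1 gamma(1) + c_0
  gamma(1) = phi_1 gamma(0) + c_1
Substituting the second into the first: gamma(0) (1 - phi_1^2) = c_0 + phi_1 c_1, so
  gamma(0) = (c_0 + phi_1 c_1) / (1 - phi_1^2) = (2.838405 + (0.662)(-0.285)) / (1 - (0.662)^2) = 2.649735 / 0.561756 = 4.716879.
Therefore gamma(0) = 4.7169 (to 4 decimal places).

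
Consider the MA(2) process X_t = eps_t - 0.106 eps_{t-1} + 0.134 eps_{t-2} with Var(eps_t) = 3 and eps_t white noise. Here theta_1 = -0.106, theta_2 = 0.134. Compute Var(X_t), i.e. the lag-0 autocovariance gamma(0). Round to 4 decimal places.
\gamma(0) = 3.0876

For an MA(q) process X_t = eps_t + sum_i theta_i eps_{t-i} with
Var(eps_t) = sigma^2, the variance is
  gamma(0) = sigma^2 * (1 + sum_i theta_i^2).
  sum_i theta_i^2 = (-0.106)^2 + (0.134)^2 = 0.011236 + 0.017956 = 0.029192.
  gamma(0) = 3 * (1 + 0.029192) = 3 * 1.029192 = 3.087576, which rounds to 3.0876.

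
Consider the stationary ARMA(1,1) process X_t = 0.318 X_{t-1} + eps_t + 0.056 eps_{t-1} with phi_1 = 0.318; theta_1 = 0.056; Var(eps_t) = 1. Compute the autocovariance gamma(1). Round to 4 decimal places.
\gamma(1) = 0.4235

Multiply the model equation by X_{t-k} and take expectations. With theta_0 = psi_0 = 1 and psi_j the MA(infinity) weights, this gives
  gamma(k) - sum_i phi_i gamma(k-i) = c_k,
  c_k = sigma^2 * sum_{j=k..q} theta_j psi_{j-k}   (c_k = 0 for k > q),
using gamma(-m) = gamma(m).
psi-weights needed (psi_j = theta_j + sum_i phi_i psi_{j-i}):
  psi_1 = theta_1 + phi_1 = 0.056 + (0.318) = 0.374
Right-hand sides:
  c_0 = sigma^2 (1 + theta_1 psi_1) = 1 * (1 + (0.056)(0.374)) = 1 * 1.020944 = 1.020944
  c_1 = sigma^2 theta_1 = 1 * (0.056) = 0.056
  c_2 = 0
Equations for k = 0 and k = 1 (AR order 1):
  gamma(0) = phi_1 gamma(1) + c_0
  gamma(1) = phi_1 gamma(0) + c_1
Substituting the second into the first: gamma(0) (1 - phi_1^2) = c_0 + phi_1 c_1, so
  gamma(0) = (c_0 + phi_1 c_1) / (1 - phi_1^2) = (1.020944 + (0.318)(0.056)) / (1 - (0.318)^2) = 1.038752 / 0.898876 = 1.155612.
  gamma(1) = phi_1 gamma(0) + c_1 = (0.318)(1.155612) + (0.056) = 0.423485.
Therefore gamma(1) = 0.4235 (to 4 decimal places).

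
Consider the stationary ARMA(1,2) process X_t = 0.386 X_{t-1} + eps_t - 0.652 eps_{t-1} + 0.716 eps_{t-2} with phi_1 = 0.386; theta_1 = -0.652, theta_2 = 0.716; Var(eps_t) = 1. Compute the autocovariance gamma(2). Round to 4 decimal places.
\gamma(2) = 0.6162

Multiply the model equation by X_{t-k} and take expectations. With theta_0 = psi_0 = 1 and psi_j the MA(infinity) weights, this gives
  gamma(k) - sum_i phi_i gamma(k-i) = c_k,
  c_k = sigma^2 * sum_{j=k..q} theta_j psi_{j-k}   (c_k = 0 for k > q),
using gamma(-m) = gamma(m).
psi-weights needed (psi_j = theta_j + sum_i phi_i psi_{j-i}):
  psi_1 = theta_1 + phi_1 = -0.652 + (0.386) = -0.266
  psi_2 = theta_2 + phi_1 psi_1 = 0.716 + (0.386)(-0.266) = 0.613324
Right-hand sides:
  c_0 = sigma^2 (1 + theta_1 psi_1 + theta_2 psi_2) = 1 * (1 + (-0.652)(-0.266) + (0.716)(0.613324)) = 1 * 1.612572 = 1.612572
  c_1 = sigma^2 (theta_1 + theta_2 psi_1) = 1 * (-0.652 + (0.716)(-0.266)) = -0.842456
  c_2 = sigma^2 theta_2 = 1 * (0.716) = 0.716
Equations for k = 0 and k = 1 (AR order 1):
  gamma(0) = phi_1 gamma(1) + c_0
  gamma(1) = phi_1 gamma(0) + c_1
Substituting the second into the first: gamma(0) (1 - phi_1^2) = c_0 + phi_1 c_1, so
  gamma(0) = (c_0 + phi_1 c_1) / (1 - phi_1^2) = (1.612572 + (0.386)(-0.842456)) / (1 - (0.386)^2) = 1.287384 / 0.851004 = 1.512783.
  gamma(1) = phi_1 gamma(0) + c_1 = (0.386)(1.512783) + (-0.842456) = -0.258522.
For k = 2: gamma(2) = phi_1 gamma(1) + c_2
  = (0.386)(-0.258522) + (0.716) = 0.616211.
Therefore gamma(2) = 0.6162 (to 4 decimal places).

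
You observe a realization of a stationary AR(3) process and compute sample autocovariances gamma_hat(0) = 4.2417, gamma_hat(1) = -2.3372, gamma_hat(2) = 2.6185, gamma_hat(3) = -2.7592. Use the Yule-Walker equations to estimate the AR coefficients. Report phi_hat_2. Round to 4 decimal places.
\hat\phi_{2} = 0.3330

The Yule-Walker equations for an AR(p) process read, in matrix form,
  Gamma_p phi = r_p,   with   (Gamma_p)_{ij} = gamma(|i - j|),
                       (r_p)_i = gamma(i),   i,j = 1..p.
Substitute the sample gammas (Toeplitz matrix and right-hand side of size 3):
  Gamma_p = [[4.2417, -2.3372, 2.6185], [-2.3372, 4.2417, -2.3372], [2.6185, -2.3372, 4.2417]]
  r_p     = [-2.3372, 2.6185, -2.7592]
Written out (R1..R3):
  (R1) 4.2417 phi_1 - 2.3372 phi_2 + 2.6185 phi_3 = -2.3372
  (R2) -2.3372 phi_1 + 4.2417 phi_2 - 2.3372 phi_3 = 2.6185
  (R3) 2.6185 phi_1 - 2.3372 phi_2 + 4.2417 phi_3 = -2.7592
Gaussian elimination:
  R2 <- R2 - (-2.3372/4.2417) R1 = R2 - (-0.551005) R1:  2.95389 phi_2 - 0.894392 phi_3 = 1.33069
  R3 <- R3 - (2.6185/4.2417) R1 = R3 - (0.617323) R1:  -0.894392 phi_2 + 2.625239 phi_3 = -1.316392
  R3 <- R3 - (-0.894392/2.95389) R2 = R3 - (-0.302785) R2:  2.354431 phi_3 = -0.91348
Back-substitution:
  phi_hat_3 = -0.91348 / 2.354431 = -0.387983
  phi_hat_2 = (1.33069 - (-0.894392)(-0.387983)) / 2.95389 = 0.333012
  phi_hat_1 = (-2.3372 - (-2.3372)(0.333012) - (2.6185)(-0.387983)) / 4.2417 = -0.128003
So phi_hat = [-0.1280, 0.3330, -0.3880].
Therefore phi_hat_2 = 0.3330.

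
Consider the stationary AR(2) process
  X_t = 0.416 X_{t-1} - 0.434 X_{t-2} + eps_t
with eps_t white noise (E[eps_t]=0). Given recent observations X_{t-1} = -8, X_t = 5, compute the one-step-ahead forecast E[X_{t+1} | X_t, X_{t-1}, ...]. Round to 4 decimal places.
E[X_{t+1} \mid \mathcal F_t] = 5.5520

For an AR(p) model X_t = c + sum_i phi_i X_{t-i} + eps_t, the
one-step-ahead conditional mean is
  E[X_{t+1} | X_t, ...] = c + sum_i phi_i X_{t+1-i}.
Substitute known values:
  E[X_{t+1} | ...] = (0.416) * (5) + (-0.434) * (-8)
                   = 5.5520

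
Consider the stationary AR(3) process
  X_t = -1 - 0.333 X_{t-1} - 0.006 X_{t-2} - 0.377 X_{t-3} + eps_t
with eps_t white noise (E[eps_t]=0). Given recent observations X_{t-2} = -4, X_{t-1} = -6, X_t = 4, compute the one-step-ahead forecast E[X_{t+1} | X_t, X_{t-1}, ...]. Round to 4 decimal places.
E[X_{t+1} \mid \mathcal F_t] = -0.7880

For an AR(p) model X_t = c + sum_i phi_i X_{t-i} + eps_t, the
one-step-ahead conditional mean is
  E[X_{t+1} | X_t, ...] = c + sum_i phi_i X_{t+1-i}.
Substitute known values:
  E[X_{t+1} | ...] = -1 + (-0.333) * (4) + (-0.006) * (-6) + (-0.377) * (-4)
                   = -0.7880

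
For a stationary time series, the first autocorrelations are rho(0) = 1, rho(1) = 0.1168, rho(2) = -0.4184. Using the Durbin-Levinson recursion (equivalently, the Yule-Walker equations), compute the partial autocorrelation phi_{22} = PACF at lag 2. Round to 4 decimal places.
\phi_{22} = -0.4380

The PACF at lag k is phi_{kk}, the last component of the solution
to the Yule-Walker system G_k phi = r_k where
  (G_k)_{ij} = rho(|i - j|), (r_k)_i = rho(i), i,j = 1..k.
Equivalently, Durbin-Levinson gives phi_{kk} iteratively:
  phi_{11} = rho(1)
  phi_{kk} = [rho(k) - sum_{j=1..k-1} phi_{k-1,j} rho(k-j)]
            / [1 - sum_{j=1..k-1} phi_{k-1,j} rho(j)],
  phi_{k,j} = phi_{k-1,j} - phi_{kk} phi_{k-1,k-j},  j = 1..k-1.
Step k = 1:
  phi_11 = rho(1) = 0.1168.
Step k = 2:
  phi_22 = [rho(2) - phi_11 rho(1)] / [1 - phi_11 rho(1)] = [-0.4184 - (0.1168)(0.1168)] / [1 - (0.1168)(0.1168)]
         = -0.43204224 / 0.98635776 = -0.438.
Therefore phi_{22} = -0.4380.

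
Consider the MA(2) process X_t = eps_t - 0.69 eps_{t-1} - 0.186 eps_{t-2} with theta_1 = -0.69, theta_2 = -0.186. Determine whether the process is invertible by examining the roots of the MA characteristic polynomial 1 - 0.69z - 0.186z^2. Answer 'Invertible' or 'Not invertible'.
\text{Invertible}

The MA(q) characteristic polynomial is P(z) = 1 - 0.69z - 0.186z^2.
Invertibility requires all roots to lie outside the unit circle, i.e. |z| > 1 for every root.
Set 1 + (-0.69) z + (-0.186) z^2 = 0, i.e. a z^2 + b z + c = 0 with a = -0.186, b = -0.69, c = 1.
Discriminant D = b^2 - 4ac = (-0.69)^2 - 4*(-0.186)*1 = 0.4761 - (-0.744) = 1.2201.
D >= 0, so the roots are real: z = (-b +/- sqrt(D)) / (2a) = (0.69 +/- 1.104581) / (-0.372).
  z_1 = (0.69 + 1.104581) / (-0.372) = -4.8241,   |z_1| = 4.8241.
  z_2 = (0.69 - 1.104581) / (-0.372) = 1.1145,   |z_2| = 1.1145.
Moduli of all roots: 4.8241, 1.1145.
All moduli strictly greater than 1? Yes.
Verdict: Invertible.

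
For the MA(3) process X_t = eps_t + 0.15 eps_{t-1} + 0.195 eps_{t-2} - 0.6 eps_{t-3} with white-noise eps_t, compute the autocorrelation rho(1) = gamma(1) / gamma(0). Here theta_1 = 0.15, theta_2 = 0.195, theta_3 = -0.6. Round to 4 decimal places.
\rho(1) = 0.0438

For an MA(q) process with theta_0 = 1, the autocovariance is
  gamma(k) = sigma^2 * sum_{i=0..q-k} theta_i * theta_{i+k},
and rho(k) = gamma(k) / gamma(0). Sigma^2 cancels.
  numerator   = (1)*(0.15) + (0.15)*(0.195) + (0.195)*(-0.6) = 0.06225.
  denominator = (1)^2 + (0.15)^2 + (0.195)^2 + (-0.6)^2 = 1.420525.
  rho(1) = 0.06225 / 1.420525 = 0.0438.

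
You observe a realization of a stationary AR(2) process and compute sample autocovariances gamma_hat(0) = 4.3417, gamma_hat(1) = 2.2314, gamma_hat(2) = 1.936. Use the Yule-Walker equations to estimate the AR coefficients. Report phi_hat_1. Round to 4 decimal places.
\hat\phi_{1} = 0.3870

The Yule-Walker equations for an AR(p) process read, in matrix form,
  Gamma_p phi = r_p,   with   (Gamma_p)_{ij} = gamma(|i - j|),
                       (r_p)_i = gamma(i),   i,j = 1..p.
Substitute the sample gammas (Toeplitz matrix and right-hand side of size 2):
  Gamma_p = [[4.3417, 2.2314], [2.2314, 4.3417]]
  r_p     = [2.2314, 1.936]
Written out:
  4.3417 phi_1 + 2.2314 phi_2 = 2.2314
  2.2314 phi_1 + 4.3417 phi_2 = 1.936
Solve by Cramer's rule:
  det = gamma(0)^2 - gamma(1)^2 = (4.3417)^2 - (2.2314)^2 = 18.85035889 - 4.97914596 = 13.87121293
  phi_hat_1 = [gamma(1) gamma(0) - gamma(1) gamma(2)] / det = [(2.2314)(4.3417) - (2.2314)(1.936)] / 13.87121293 = 5.36807898 / 13.87121293 = 0.387
  phi_hat_2 = [gamma(0) gamma(2) - gamma(1)^2] / det = [(4.3417)(1.936) - (2.2314)^2] / 13.87121293 = 3.42638524 / 13.87121293 = 0.247
So phi_hat = [0.3870, 0.2470].
Therefore phi_hat_1 = 0.3870.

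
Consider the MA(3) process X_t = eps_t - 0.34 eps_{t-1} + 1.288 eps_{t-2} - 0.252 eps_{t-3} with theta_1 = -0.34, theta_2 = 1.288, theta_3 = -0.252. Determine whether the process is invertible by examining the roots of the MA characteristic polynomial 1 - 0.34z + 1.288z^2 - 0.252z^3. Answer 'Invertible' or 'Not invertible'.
\text{Not invertible}

The MA(q) characteristic polynomial is P(z) = 1 - 0.34z + 1.288z^2 - 0.252z^3.
Invertibility requires all roots to lie outside the unit circle, i.e. |z| > 1 for every root.
Degree 3: look for a simple real root z0 first, then factor out (1 - z/z0) and solve the remaining quadratic.
Testing z0 = 5: P(5) = 1 + (-0.34)(5) + (1.288)(5)^2 + (-0.252)(5)^3
  = 1 + (-1.7) + (32.2) + (-31.5) = 0.  So z_0 = 5 is a root, |z_0| = 5.
Divide out the factor (1 - 0.2 z) = (1 - z/z0) (since 1/z0 = 0.2):
  P(z) = (1 - 0.2 z)(1 + (-0.14) z + (1.26) z^2)
  [check: z-coef -0.14 - (0.2) = -0.34; z^2-coef 1.26 - (0.2)(-0.14) = 1.288; z^3-coef -(0.2)(1.26) = -0.252.]
Remaining roots from the quadratic factor 1 + (-0.14) z + (1.26) z^2:
  Set 1 + (-0.14) z + (1.26) z^2 = 0, i.e. a z^2 + b z + c = 0 with a = 1.26, b = -0.14, c = 1.
  Discriminant D = b^2 - 4ac = (-0.14)^2 - 4*(1.26)*1 = 0.0196 - (5.04) = -5.0204.
  D < 0, so the roots are the complex-conjugate pair z = (-b +/- i sqrt(-D)) / (2a) = 0.0556 +/- 0.8891i.
  For a conjugate pair |z|^2 = z * conj(z) = (product of roots) = c/a = 1/(1.26) = 0.793651, so |z| = sqrt(0.793651) = 0.8909 for both roots.
Moduli of all roots: 5.0000, 0.8909, 0.8909.
All moduli strictly greater than 1? No.
Verdict: Not invertible.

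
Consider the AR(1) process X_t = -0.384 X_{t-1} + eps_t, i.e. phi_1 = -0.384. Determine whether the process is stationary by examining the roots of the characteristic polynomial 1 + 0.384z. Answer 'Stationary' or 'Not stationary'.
\text{Stationary}

The AR(p) characteristic polynomial is P(z) = 1 + 0.384z.
Stationarity requires all roots to lie outside the unit circle, i.e. |z| > 1 for every root.
This is linear in z: 1 + (0.384) z = 0  =>  z = -1/(0.384) = -2.604167,  |z| = 2.604167.
Moduli of all roots: 2.6042.
All moduli strictly greater than 1? Yes.
Verdict: Stationary.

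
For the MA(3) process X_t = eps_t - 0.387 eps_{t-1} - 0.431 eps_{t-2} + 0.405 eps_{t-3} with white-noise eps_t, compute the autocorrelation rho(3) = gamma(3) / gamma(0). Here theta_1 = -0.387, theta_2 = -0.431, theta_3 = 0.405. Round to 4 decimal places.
\rho(3) = 0.2701

For an MA(q) process with theta_0 = 1, the autocovariance is
  gamma(k) = sigma^2 * sum_{i=0..q-k} theta_i * theta_{i+k},
and rho(k) = gamma(k) / gamma(0). Sigma^2 cancels.
  numerator   = (1)*(0.405) = 0.405.
  denominator = (1)^2 + (-0.387)^2 + (-0.431)^2 + (0.405)^2 = 1.499555.
  rho(3) = 0.405 / 1.499555 = 0.2701.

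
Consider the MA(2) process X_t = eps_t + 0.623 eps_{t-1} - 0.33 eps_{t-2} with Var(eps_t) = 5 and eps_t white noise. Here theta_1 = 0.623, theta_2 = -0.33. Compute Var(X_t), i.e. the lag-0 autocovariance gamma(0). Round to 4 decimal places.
\gamma(0) = 7.4851

For an MA(q) process X_t = eps_t + sum_i theta_i eps_{t-i} with
Var(eps_t) = sigma^2, the variance is
  gamma(0) = sigma^2 * (1 + sum_i theta_i^2).
  sum_i theta_i^2 = (0.623)^2 + (-0.33)^2 = 0.388129 + 0.1089 = 0.497029.
  gamma(0) = 5 * (1 + 0.497029) = 5 * 1.497029 = 7.485145, which rounds to 7.4851.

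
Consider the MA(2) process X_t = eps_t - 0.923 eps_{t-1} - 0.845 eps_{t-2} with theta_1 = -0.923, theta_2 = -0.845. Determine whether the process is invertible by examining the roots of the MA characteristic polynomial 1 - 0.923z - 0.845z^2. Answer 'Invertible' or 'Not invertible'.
\text{Not invertible}

The MA(q) characteristic polynomial is P(z) = 1 - 0.923z - 0.845z^2.
Invertibility requires all roots to lie outside the unit circle, i.e. |z| > 1 for every root.
Set 1 + (-0.923) z + (-0.845) z^2 = 0, i.e. a z^2 + b z + c = 0 with a = -0.845, b = -0.923, c = 1.
Discriminant D = b^2 - 4ac = (-0.923)^2 - 4*(-0.845)*1 = 0.851929 - (-3.38) = 4.231929.
D >= 0, so the roots are real: z = (-b +/- sqrt(D)) / (2a) = (0.923 +/- 2.057165) / (-1.69).
  z_1 = (0.923 + 2.057165) / (-1.69) = -1.7634,   |z_1| = 1.7634.
  z_2 = (0.923 - 2.057165) / (-1.69) = 0.6711,   |z_2| = 0.6711.
Moduli of all roots: 1.7634, 0.6711.
All moduli strictly greater than 1? No.
Verdict: Not invertible.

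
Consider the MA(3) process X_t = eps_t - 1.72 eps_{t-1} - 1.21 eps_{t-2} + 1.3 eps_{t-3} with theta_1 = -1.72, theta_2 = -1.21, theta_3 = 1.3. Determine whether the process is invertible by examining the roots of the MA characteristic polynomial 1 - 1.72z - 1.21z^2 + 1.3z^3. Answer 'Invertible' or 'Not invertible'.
\text{Not invertible}

The MA(q) characteristic polynomial is P(z) = 1 - 1.72z - 1.21z^2 + 1.3z^3.
Invertibility requires all roots to lie outside the unit circle, i.e. |z| > 1 for every root.
Degree 3: look for a simple real root z0 first, then factor out (1 - z/z0) and solve the remaining quadratic.
Testing z0 = 0.5: P(0.5) = 1 + (-1.72)(0.5) + (-1.21)(0.5)^2 + (1.3)(0.5)^3
  = 1 + (-0.86) + (-0.3025) + (0.1625) = 0.  So z_0 = 0.5 is a root, |z_0| = 0.5.
Divide out the factor (1 - 2 z) = (1 - z/z0) (since 1/z0 = 2):
  P(z) = (1 - 2 z)(1 + (0.28) z + (-0.65) z^2)
  [check: z-coef 0.28 - (2) = -1.72; z^2-coef -0.65 - (2)(0.28) = -1.21; z^3-coef -(2)(-0.65) = 1.3.]
Remaining roots from the quadratic factor 1 + (0.28) z + (-0.65) z^2:
  Set 1 + (0.28) z + (-0.65) z^2 = 0, i.e. a z^2 + b z + c = 0 with a = -0.65, b = 0.28, c = 1.
  Discriminant D = b^2 - 4ac = (0.28)^2 - 4*(-0.65)*1 = 0.0784 - (-2.6) = 2.6784.
  D >= 0, so the roots are real: z = (-b +/- sqrt(D)) / (2a) = (-0.28 +/- 1.636582) / (-1.3).
    z_1 = (-0.28 + 1.636582) / (-1.3) = -1.0435,   |z_1| = 1.0435.
    z_2 = (-0.28 - 1.636582) / (-1.3) = 1.4743,   |z_2| = 1.4743.
Moduli of all roots: 0.5000, 1.0435, 1.4743.
All moduli strictly greater than 1? No.
Verdict: Not invertible.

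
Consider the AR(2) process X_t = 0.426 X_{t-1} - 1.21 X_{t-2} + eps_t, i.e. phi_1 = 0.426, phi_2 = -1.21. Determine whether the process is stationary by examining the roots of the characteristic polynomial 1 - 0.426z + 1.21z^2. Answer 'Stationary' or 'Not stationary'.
\text{Not stationary}

The AR(p) characteristic polynomial is P(z) = 1 - 0.426z + 1.21z^2.
Stationarity requires all roots to lie outside the unit circle, i.e. |z| > 1 for every root.
Set 1 + (-0.426) z + (1.21) z^2 = 0, i.e. a z^2 + b z + c = 0 with a = 1.21, b = -0.426, c = 1.
Discriminant D = b^2 - 4ac = (-0.426)^2 - 4*(1.21)*1 = 0.181476 - (4.84) = -4.658524.
D < 0, so the roots are the complex-conjugate pair z = (-b +/- i sqrt(-D)) / (2a) = 0.176 +/- 0.8919i.
For a conjugate pair |z|^2 = z * conj(z) = (product of roots) = c/a = 1/(1.21) = 0.826446, so |z| = sqrt(0.826446) = 0.9091 for both roots.
Moduli of all roots: 0.9091, 0.9091.
All moduli strictly greater than 1? No.
Verdict: Not stationary.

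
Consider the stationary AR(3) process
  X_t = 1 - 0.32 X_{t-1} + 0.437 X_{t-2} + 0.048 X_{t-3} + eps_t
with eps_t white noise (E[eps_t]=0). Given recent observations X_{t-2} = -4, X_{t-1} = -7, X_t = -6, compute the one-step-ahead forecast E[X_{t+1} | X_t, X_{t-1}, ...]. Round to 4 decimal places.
E[X_{t+1} \mid \mathcal F_t] = -0.3310

For an AR(p) model X_t = c + sum_i phi_i X_{t-i} + eps_t, the
one-step-ahead conditional mean is
  E[X_{t+1} | X_t, ...] = c + sum_i phi_i X_{t+1-i}.
Substitute known values:
  E[X_{t+1} | ...] = 1 + (-0.32) * (-6) + (0.437) * (-7) + (0.048) * (-4)
                   = -0.3310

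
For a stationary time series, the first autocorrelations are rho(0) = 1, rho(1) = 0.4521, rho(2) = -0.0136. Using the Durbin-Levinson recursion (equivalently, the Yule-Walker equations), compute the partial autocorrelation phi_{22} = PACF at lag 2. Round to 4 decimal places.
\phi_{22} = -0.2740

The PACF at lag k is phi_{kk}, the last component of the solution
to the Yule-Walker system G_k phi = r_k where
  (G_k)_{ij} = rho(|i - j|), (r_k)_i = rho(i), i,j = 1..k.
Equivalently, Durbin-Levinson gives phi_{kk} iteratively:
  phi_{11} = rho(1)
  phi_{kk} = [rho(k) - sum_{j=1..k-1} phi_{k-1,j} rho(k-j)]
            / [1 - sum_{j=1..k-1} phi_{k-1,j} rho(j)],
  phi_{k,j} = phi_{k-1,j} - phi_{kk} phi_{k-1,k-j},  j = 1..k-1.
Step k = 1:
  phi_11 = rho(1) = 0.4521.
Step k = 2:
  phi_22 = [rho(2) - phi_11 rho(1)] / [1 - phi_11 rho(1)] = [-0.0136 - (0.4521)(0.4521)] / [1 - (0.4521)(0.4521)]
         = -0.21799441 / 0.79560559 = -0.274.
Therefore phi_{22} = -0.2740.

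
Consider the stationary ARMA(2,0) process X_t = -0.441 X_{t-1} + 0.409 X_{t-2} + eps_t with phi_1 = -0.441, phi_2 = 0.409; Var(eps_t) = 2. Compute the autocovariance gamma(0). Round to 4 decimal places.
\gamma(0) = 5.4192

Multiply the model equation by X_{t-k} and take expectations. With theta_0 = psi_0 = 1 and psi_j the MA(infinity) weights, this gives
  gamma(k) - sum_i phi_i gamma(k-i) = c_k,
  c_k = sigma^2 * sum_{j=k..q} theta_j psi_{j-k}   (c_k = 0 for k > q),
using gamma(-m) = gamma(m).
Pure AR (q = 0): c_0 = sigma^2 = 2, c_k = 0 for k >= 1.
Equations for k = 0, 1, 2 (AR order 2, c_2 = 0):
  (E0) gamma(0) = phi_1 gamma(1) + phi_2 gamma(2) + c_0
  (E1) gamma(1) = phi_1 gamma(0) + phi_2 gamma(1) + c_1
  (E2) gamma(2) = phi_1 gamma(1) + phi_2 gamma(0)
From (E1): gamma(1) = A gamma(0) + B with
  A = phi_1 / (1 - phi_2) = -0.441 / 0.591 = -0.746193,   B = c_1 / (1 - phi_2) = 0 / 0.591 = 0.
Insert (E2) into (E0): gamma(0) (1 - phi_2^2) = phi_1 (1 + phi_2) gamma(1) + c_0.
  phi_1 (1 + phi_2) = (-0.441)(1.409) = -0.621369,   1 - phi_2^2 = 0.832719.
Replace gamma(1) by A gamma(0) + B and collect gamma(0):
  gamma(0) [0.832719 - (-0.621369)(-0.746193)] = c_0 = 2
  gamma(0) * 0.369058 = 2
  gamma(0) = 2 / 0.369058 = 5.419204.
Therefore gamma(0) = 5.4192 (to 4 decimal places).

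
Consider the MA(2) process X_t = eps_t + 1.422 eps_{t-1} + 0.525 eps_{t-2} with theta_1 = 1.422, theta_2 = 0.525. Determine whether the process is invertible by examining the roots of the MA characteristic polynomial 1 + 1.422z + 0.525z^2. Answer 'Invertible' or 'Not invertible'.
\text{Invertible}

The MA(q) characteristic polynomial is P(z) = 1 + 1.422z + 0.525z^2.
Invertibility requires all roots to lie outside the unit circle, i.e. |z| > 1 for every root.
Set 1 + (1.422) z + (0.525) z^2 = 0, i.e. a z^2 + b z + c = 0 with a = 0.525, b = 1.422, c = 1.
Discriminant D = b^2 - 4ac = (1.422)^2 - 4*(0.525)*1 = 2.022084 - (2.1) = -0.077916.
D < 0, so the roots are the complex-conjugate pair z = (-b +/- i sqrt(-D)) / (2a) = -1.3543 +/- 0.2658i.
For a conjugate pair |z|^2 = z * conj(z) = (product of roots) = c/a = 1/(0.525) = 1.904762, so |z| = sqrt(1.904762) = 1.3801 for both roots.
Moduli of all roots: 1.3801, 1.3801.
All moduli strictly greater than 1? Yes.
Verdict: Invertible.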